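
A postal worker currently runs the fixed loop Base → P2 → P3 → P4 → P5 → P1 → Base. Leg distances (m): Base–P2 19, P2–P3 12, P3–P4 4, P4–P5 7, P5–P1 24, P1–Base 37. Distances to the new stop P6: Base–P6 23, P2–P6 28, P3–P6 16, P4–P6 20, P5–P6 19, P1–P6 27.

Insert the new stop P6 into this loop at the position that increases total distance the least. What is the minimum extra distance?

Insertion cost between consecutive stops i–j is d(i,P6) + d(P6,j) − d(i,j):
  between Base and P2: 23 + 28 − 19 = 32
  between P2 and P3: 28 + 16 − 12 = 32
  between P3 and P4: 16 + 20 − 4 = 32
  between P4 and P5: 20 + 19 − 7 = 32
  between P5 and P1: 19 + 27 − 24 = 22
  between P1 and Base: 27 + 23 − 37 = 13
Cheapest insertion is between P1 and Base, adding 13.
New total = 103 + 13 = 116.

Minimum extra distance: 13 m, inserting P6 between P1 and Base.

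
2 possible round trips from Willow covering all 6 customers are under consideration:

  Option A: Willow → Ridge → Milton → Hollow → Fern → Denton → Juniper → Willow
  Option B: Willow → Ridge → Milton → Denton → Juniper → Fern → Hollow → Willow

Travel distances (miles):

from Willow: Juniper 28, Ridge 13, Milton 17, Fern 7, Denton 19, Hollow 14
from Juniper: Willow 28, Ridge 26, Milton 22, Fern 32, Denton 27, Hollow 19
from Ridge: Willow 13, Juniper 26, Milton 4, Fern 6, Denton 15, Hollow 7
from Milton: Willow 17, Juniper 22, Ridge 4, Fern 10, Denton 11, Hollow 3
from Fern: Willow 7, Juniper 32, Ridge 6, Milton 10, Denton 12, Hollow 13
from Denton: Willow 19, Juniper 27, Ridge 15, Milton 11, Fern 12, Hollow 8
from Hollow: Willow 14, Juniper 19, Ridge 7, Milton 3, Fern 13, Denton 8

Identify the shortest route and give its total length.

Option A: 13 + 4 + 3 + 13 + 12 + 27 + 28 = 100
Option B: 13 + 4 + 11 + 27 + 32 + 13 + 14 = 114

100 miles — Option A is the shortest.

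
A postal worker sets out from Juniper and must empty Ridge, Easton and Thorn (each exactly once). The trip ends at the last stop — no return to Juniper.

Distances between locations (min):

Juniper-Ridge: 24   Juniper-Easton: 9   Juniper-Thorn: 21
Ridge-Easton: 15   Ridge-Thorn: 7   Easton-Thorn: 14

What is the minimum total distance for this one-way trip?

There are 3! = 6 possible orderings.
Juniper - Ridge - Easton - Thorn: 24+15+14 = 53
Juniper - Ridge - Thorn - Easton: 24+7+14 = 45
Juniper - Easton - Ridge - Thorn: 9+15+7 = 31
Juniper - Easton - Thorn - Ridge: 9+14+7 = 30
Juniper - Thorn - Ridge - Easton: 21+7+15 = 43
Juniper - Thorn - Easton - Ridge: 21+14+15 = 50
The minimum is 30.
One shortest path: Juniper → Easton → Thorn → Ridge.

Shortest open route: 30 min.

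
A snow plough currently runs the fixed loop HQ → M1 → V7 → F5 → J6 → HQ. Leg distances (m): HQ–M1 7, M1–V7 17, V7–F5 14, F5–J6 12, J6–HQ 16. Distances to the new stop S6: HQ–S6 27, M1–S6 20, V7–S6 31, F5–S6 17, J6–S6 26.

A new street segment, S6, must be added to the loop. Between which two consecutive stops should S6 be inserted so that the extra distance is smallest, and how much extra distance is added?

Insertion cost between consecutive stops i–j is d(i,S6) + d(S6,j) − d(i,j):
  between HQ and M1: 27 + 20 − 7 = 40
  between M1 and V7: 20 + 31 − 17 = 34
  between V7 and F5: 31 + 17 − 14 = 34
  between F5 and J6: 17 + 26 − 12 = 31
  between J6 and HQ: 26 + 27 − 16 = 37
Cheapest insertion is between F5 and J6, adding 31.
New total = 66 + 31 = 97.

+31 m — insert S6 between F5 and J6.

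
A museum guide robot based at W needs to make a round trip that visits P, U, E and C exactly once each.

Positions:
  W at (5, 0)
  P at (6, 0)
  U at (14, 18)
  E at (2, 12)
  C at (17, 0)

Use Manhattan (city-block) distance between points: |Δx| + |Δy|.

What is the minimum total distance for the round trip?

Shortest round trip = 66.

There are 12 distinct closed tours to check (reversals are equivalent).
W → P → U → E → C → W: 1+26+18+27+12 = 84
W → P → U → C → E → W: 1+26+21+27+15 = 90
W → P → E → U → C → W: 1+16+18+21+12 = 68
W → P → E → C → U → W: 1+16+27+21+27 = 92
W → P → C → U → E → W: 1+11+21+18+15 = 66
W → P → C → E → U → W: 1+11+27+18+27 = 84
W → U → P → E → C → W: 27+26+16+27+12 = 108
W → U → P → C → E → W: 27+26+11+27+15 = 106
W → U → E → P → C → W: 27+18+16+11+12 = 84
W → U → C → P → E → W: 27+21+11+16+15 = 90
W → E → P → U → C → W: 15+16+26+21+12 = 90
W → E → U → P → C → W: 15+18+26+11+12 = 82
The minimum is 66.
One optimal route: W → P → C → U → E → W (or its reverse).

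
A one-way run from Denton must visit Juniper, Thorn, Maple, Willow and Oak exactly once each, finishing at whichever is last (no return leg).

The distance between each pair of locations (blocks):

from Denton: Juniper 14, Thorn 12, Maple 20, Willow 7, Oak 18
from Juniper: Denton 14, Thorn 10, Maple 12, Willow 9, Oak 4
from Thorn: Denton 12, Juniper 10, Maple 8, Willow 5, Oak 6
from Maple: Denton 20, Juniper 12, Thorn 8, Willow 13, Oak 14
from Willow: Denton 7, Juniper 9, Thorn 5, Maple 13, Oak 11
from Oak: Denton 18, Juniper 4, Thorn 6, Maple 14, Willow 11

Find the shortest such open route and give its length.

There are 5! = 120 possible orderings.
Denton → Juniper → Thorn → Maple → Willow → Oak: 14+10+8+13+11 = 56
Denton → Juniper → Thorn → Maple → Oak → Willow: 14+10+8+14+11 = 57
Denton → Juniper → Thorn → Willow → Maple → Oak: 14+10+5+13+14 = 56
Denton → Juniper → Thorn → Willow → Oak → Maple: 14+10+5+11+14 = 54
Denton → Juniper → Thorn → Oak → Maple → Willow: 14+10+6+14+13 = 57
Denton → Juniper → Thorn → Oak → Willow → Maple: 14+10+6+11+13 = 54
Denton → Juniper → Maple → Thorn → Willow → Oak: 14+12+8+5+11 = 50
Denton → Juniper → Maple → Thorn → Oak → Willow: 14+12+8+6+11 = 51
Denton → Juniper → Maple → Willow → Thorn → Oak: 14+12+13+5+6 = 50
Denton → Juniper → Maple → Willow → Oak → Thorn: 14+12+13+11+6 = 56
Denton → Juniper → Maple → Oak → Thorn → Willow: 14+12+14+6+5 = 51
Denton → Juniper → Maple → Oak → Willow → Thorn: 14+12+14+11+5 = 56
Denton → Juniper → Willow → Thorn → Maple → Oak: 14+9+5+8+14 = 50
Denton → Juniper → Willow → Thorn → Oak → Maple: 14+9+5+6+14 = 48
… (106 more)
Denton → Willow → Juniper → Oak → Thorn → Maple: 7+9+4+6+8 = 34  ← best
The minimum is 34.
One shortest path: Denton → Willow → Juniper → Oak → Thorn → Maple.

34 blocks — the minimum one-way total.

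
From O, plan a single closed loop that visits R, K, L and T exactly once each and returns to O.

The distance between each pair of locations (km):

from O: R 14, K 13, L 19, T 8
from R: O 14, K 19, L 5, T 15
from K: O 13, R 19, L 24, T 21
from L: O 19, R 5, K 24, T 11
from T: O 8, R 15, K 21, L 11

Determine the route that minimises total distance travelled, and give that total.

With 4 stops there are 4!/2 = 12 distinct round trips (a route and its reverse cost the same).
O-R-K-L-T-O: 14+19+24+11+8 = 76
O-R-K-T-L-O: 14+19+21+11+19 = 84
O-R-L-K-T-O: 14+5+24+21+8 = 72
O-R-L-T-K-O: 14+5+11+21+13 = 64
O-R-T-K-L-O: 14+15+21+24+19 = 93
O-R-T-L-K-O: 14+15+11+24+13 = 77
O-K-R-L-T-O: 13+19+5+11+8 = 56
O-K-R-T-L-O: 13+19+15+11+19 = 77
O-K-L-R-T-O: 13+24+5+15+8 = 65
O-K-T-R-L-O: 13+21+15+5+19 = 73
O-L-R-K-T-O: 19+5+19+21+8 = 72
O-L-K-R-T-O: 19+24+19+15+8 = 85
The minimum is 56.
One optimal route: O → K → R → L → T → O (or its reverse).

Shortest round trip = 56 km.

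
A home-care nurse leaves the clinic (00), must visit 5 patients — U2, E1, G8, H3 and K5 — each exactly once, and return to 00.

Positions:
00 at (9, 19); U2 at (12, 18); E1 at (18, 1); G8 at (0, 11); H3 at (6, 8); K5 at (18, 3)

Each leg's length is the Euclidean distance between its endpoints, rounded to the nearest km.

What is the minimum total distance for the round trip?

Shortest round trip = 54 km.

With 5 stops there are 5!/2 = 60 distinct round trips (a route and its reverse cost the same).
00→U2→E1→G8→H3→K5→00: 3+18+21+7+13+18 = 80
00→U2→E1→G8→K5→H3→00: 3+18+21+20+13+11 = 86
00→U2→E1→H3→G8→K5→00: 3+18+14+7+20+18 = 80
00→U2→E1→H3→K5→G8→00: 3+18+14+13+20+12 = 80
00→U2→E1→K5→G8→H3→00: 3+18+2+20+7+11 = 61
00→U2→E1→K5→H3→G8→00: 3+18+2+13+7+12 = 55
00→U2→G8→E1→H3→K5→00: 3+14+21+14+13+18 = 83
00→U2→G8→E1→K5→H3→00: 3+14+21+2+13+11 = 64
00→U2→G8→H3→E1→K5→00: 3+14+7+14+2+18 = 58
00→U2→G8→H3→K5→E1→00: 3+14+7+13+2+20 = 59
00→U2→G8→K5→E1→H3→00: 3+14+20+2+14+11 = 64
00→U2→G8→K5→H3→E1→00: 3+14+20+13+14+20 = 84
00→U2→H3→E1→G8→K5→00: 3+12+14+21+20+18 = 88
00→U2→H3→E1→K5→G8→00: 3+12+14+2+20+12 = 63
… (46 more)
00→U2→K5→E1→H3→G8→00: 3+16+2+14+7+12 = 54  ← best
The minimum is 54.
One optimal route: 00 → U2 → K5 → E1 → H3 → G8 → 00 (or its reverse).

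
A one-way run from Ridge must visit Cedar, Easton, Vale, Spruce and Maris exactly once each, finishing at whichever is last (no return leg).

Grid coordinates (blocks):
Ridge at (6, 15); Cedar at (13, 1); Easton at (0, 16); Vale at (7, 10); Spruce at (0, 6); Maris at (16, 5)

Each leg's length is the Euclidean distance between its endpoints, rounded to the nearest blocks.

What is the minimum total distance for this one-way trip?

There are 5! = 120 possible orderings.
Ridge - Cedar - Easton - Vale - Spruce - Maris: 16+20+9+8+16 = 69
Ridge - Cedar - Easton - Vale - Maris - Spruce: 16+20+9+10+16 = 71
Ridge - Cedar - Easton - Spruce - Vale - Maris: 16+20+10+8+10 = 64
Ridge - Cedar - Easton - Spruce - Maris - Vale: 16+20+10+16+10 = 72
Ridge - Cedar - Easton - Maris - Vale - Spruce: 16+20+19+10+8 = 73
Ridge - Cedar - Easton - Maris - Spruce - Vale: 16+20+19+16+8 = 79
Ridge - Cedar - Vale - Easton - Spruce - Maris: 16+11+9+10+16 = 62
Ridge - Cedar - Vale - Easton - Maris - Spruce: 16+11+9+19+16 = 71
Ridge - Cedar - Vale - Spruce - Easton - Maris: 16+11+8+10+19 = 64
Ridge - Cedar - Vale - Spruce - Maris - Easton: 16+11+8+16+19 = 70
Ridge - Cedar - Vale - Maris - Easton - Spruce: 16+11+10+19+10 = 66
Ridge - Cedar - Vale - Maris - Spruce - Easton: 16+11+10+16+10 = 63
Ridge - Cedar - Spruce - Easton - Vale - Maris: 16+14+10+9+10 = 59
Ridge - Cedar - Spruce - Easton - Maris - Vale: 16+14+10+19+10 = 69
… (106 more)
Ridge - Easton - Spruce - Vale - Maris - Cedar: 6+10+8+10+5 = 39  ← best
The minimum is 39.
One shortest path: Ridge → Easton → Spruce → Vale → Maris → Cedar.

Shortest open route: 39 blocks.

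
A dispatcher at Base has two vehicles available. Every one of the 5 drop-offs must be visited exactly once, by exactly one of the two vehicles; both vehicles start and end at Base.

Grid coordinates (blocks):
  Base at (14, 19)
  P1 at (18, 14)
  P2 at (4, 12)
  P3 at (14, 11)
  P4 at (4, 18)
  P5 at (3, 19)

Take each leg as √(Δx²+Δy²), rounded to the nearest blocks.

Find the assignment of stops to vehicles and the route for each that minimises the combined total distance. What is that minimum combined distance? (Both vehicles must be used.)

48 blocks — the smallest possible combined total.

There are 2^4 − 1 = 15 ways to divide the 5 stops into two non-empty groups. For each, the best each vehicle can do is its own shortest tour through its group:
  {P1} + {P2, P3, P4, P5}: 12 + 36 = 48
  {P2} + {P1, P3, P4, P5}: 24 + 35 = 59
  {P1, P2} + {P3, P4, P5}: 32 + 32 = 64
  {P3} + {P1, P2, P4, P5}: 16 + 38 = 54
  {P1, P3} + {P2, P4, P5}: 19 + 30 = 49
  {P2, P3} + {P1, P4, P5}: 30 + 33 = 63
  … (15 splits in total)
Best: vehicle 1 Base → P1 → Base = 12; vehicle 2 Base → P3 → P2 → P4 → P5 → Base = 36; combined 48.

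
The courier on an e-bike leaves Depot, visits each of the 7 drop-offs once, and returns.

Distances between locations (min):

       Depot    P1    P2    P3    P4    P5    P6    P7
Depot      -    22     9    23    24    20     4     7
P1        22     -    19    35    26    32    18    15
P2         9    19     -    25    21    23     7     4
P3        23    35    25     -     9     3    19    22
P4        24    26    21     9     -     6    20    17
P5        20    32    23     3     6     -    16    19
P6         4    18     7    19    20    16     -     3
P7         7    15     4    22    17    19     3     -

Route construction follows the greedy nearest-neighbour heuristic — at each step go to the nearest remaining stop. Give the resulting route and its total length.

From Depot: distances to unvisited — P6=4, P7=7, P2=9, P5=20, P1=22, P3=23, P4=24. Nearest is P6 (4).
From P6: distances to unvisited — P7=3, P2=7, P5=16, P1=18, P3=19, P4=20. Nearest is P7 (3).
From P7: distances to unvisited — P2=4, P1=15, P4=17, P5=19, P3=22. Nearest is P2 (4).
From P2: distances to unvisited — P1=19, P4=21, P5=23, P3=25. Nearest is P1 (19).
From P1: distances to unvisited — P4=26, P5=32, P3=35. Nearest is P4 (26).
From P4: distances to unvisited — P5=6, P3=9. Nearest is P5 (6).
From P5: distances to unvisited — P3=3. Nearest is P3 (3).
Return P3→Depot: 23.
Total = 4 + 3 + 4 + 19 + 26 + 6 + 3 + 23 = 88.

Total distance 88 min via the nearest-neighbour route Depot → P6 → P7 → P2 → P1 → P4 → P5 → P3 → Depot.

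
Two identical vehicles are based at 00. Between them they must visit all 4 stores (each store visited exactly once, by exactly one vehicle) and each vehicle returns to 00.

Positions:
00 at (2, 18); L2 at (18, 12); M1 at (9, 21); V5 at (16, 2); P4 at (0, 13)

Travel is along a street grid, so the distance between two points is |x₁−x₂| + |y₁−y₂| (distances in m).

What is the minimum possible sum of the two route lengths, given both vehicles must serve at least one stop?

84 m — the smallest possible combined total.

Try each way of splitting the stops between the two vehicles (each non-empty) and, for each split, find the best tour for each vehicle:
  {L2} + {M1, V5, P4}: 44 + 70 = 114
  {M1} + {L2, V5, P4}: 20 + 68 = 88
  {L2, M1} + {V5, P4}: 50 + 64 = 114
  {V5} + {L2, M1, P4}: 60 + 54 = 114
  {L2, V5} + {M1, P4}: 64 + 34 = 98
  {M1, V5} + {L2, P4}: 66 + 48 = 114
  … (7 splits in total)
  {L2, M1, V5} + {P4}: 70 + 14 = 84  ← best
Best: vehicle 1 00 → L2 → V5 → M1 → 00 = 70; vehicle 2 00 → P4 → 00 = 14; combined 84.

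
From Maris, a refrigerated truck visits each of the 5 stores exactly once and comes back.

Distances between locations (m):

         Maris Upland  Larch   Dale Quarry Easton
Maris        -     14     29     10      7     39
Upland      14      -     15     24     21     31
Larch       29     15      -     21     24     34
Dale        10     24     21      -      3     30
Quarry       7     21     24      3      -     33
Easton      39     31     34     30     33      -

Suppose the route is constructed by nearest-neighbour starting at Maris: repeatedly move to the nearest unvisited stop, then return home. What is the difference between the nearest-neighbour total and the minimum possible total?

Excess over optimum: 13 m.

From Maris: Quarry=7, Dale=10, Upland=14, Larch=29, Easton=39 → choose Quarry (7).
From Quarry: Dale=3, Upland=21, Larch=24, Easton=33 → choose Dale (3).
From Dale: Larch=21, Upland=24, Easton=30 → choose Larch (21).
From Larch: Upland=15, Easton=34 → choose Upland (15).
From Upland: Easton=31 → choose Easton (31).
NN route Maris → Quarry → Dale → Larch → Upland → Easton → Maris costs 116.
Optimal: Maris → Upland → Larch → Easton → Dale → Quarry → Maris costs 103 (by enumerating all 60 distinct tours).
Excess = 116 − 103 = 13.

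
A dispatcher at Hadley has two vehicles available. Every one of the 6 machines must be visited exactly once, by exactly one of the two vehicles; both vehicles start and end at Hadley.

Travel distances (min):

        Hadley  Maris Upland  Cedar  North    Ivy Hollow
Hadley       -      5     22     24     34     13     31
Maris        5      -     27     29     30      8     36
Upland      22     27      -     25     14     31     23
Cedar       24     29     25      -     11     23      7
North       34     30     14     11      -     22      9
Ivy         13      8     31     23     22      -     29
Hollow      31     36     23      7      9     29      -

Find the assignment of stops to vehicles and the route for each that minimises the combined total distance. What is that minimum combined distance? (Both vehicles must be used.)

Try each way of splitting the stops between the two vehicles (each non-empty) and, for each split, find the best tour for each vehicle:
  {Maris} + {Upland, Cedar, North, Ivy, Hollow}: 10 + 88 = 98
  {Upland} + {Maris, Cedar, North, Ivy, Hollow}: 44 + 75 = 119
  {Maris, Upland} + {Cedar, North, Ivy, Hollow}: 54 + 75 = 129
  {Cedar} + {Maris, Upland, North, Ivy, Hollow}: 48 + 87 = 135
  {Maris, Cedar} + {Upland, North, Ivy, Hollow}: 58 + 87 = 145
  {Upland, Cedar} + {Maris, North, Ivy, Hollow}: 71 + 75 = 146
  … (31 splits in total)
Best: vehicle 1 Hadley → Maris → Hadley = 10; vehicle 2 Hadley → Upland → North → Hollow → Cedar → Ivy → Hadley = 88; combined 98.

Minimum combined distance: 98 min.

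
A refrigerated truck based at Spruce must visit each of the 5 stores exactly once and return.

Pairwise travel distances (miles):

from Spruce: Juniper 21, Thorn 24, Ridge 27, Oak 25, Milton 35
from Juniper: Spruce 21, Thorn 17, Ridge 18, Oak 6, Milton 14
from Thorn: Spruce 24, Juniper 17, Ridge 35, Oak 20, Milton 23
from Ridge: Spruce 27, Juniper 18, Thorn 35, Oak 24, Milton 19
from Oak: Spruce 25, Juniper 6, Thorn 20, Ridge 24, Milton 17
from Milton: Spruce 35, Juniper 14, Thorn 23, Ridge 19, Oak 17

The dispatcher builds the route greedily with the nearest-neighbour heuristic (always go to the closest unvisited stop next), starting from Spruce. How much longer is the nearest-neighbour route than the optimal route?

Spruce: Juniper=21, Thorn=24, Oak=25, Ridge=27, Milton=35 ⇒ Juniper
Juniper: Oak=6, Milton=14, Thorn=17, Ridge=18 ⇒ Oak
Oak: Milton=17, Thorn=20, Ridge=24 ⇒ Milton
Milton: Ridge=19, Thorn=23 ⇒ Ridge
Ridge: Thorn=35 ⇒ Thorn
NN route Spruce → Juniper → Oak → Milton → Ridge → Thorn → Spruce costs 122.
Optimal: Spruce → Thorn → Juniper → Oak → Milton → Ridge → Spruce costs 110 (by enumerating all 60 distinct tours).
Excess = 122 − 110 = 12.

12 miles longer than the optimal tour.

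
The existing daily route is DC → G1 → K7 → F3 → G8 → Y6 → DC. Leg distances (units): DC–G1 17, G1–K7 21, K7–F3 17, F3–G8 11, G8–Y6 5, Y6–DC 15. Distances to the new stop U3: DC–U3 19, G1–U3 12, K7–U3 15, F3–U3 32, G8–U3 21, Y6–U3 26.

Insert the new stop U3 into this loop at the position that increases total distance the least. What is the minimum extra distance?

Insertion cost between consecutive stops i–j is d(i,U3) + d(U3,j) − d(i,j):
  between DC and G1: 19 + 12 − 17 = 14
  between G1 and K7: 12 + 15 − 21 = 6
  between K7 and F3: 15 + 32 − 17 = 30
  between F3 and G8: 32 + 21 − 11 = 42
  between G8 and Y6: 21 + 26 − 5 = 42
  between Y6 and DC: 26 + 19 − 15 = 30
Cheapest insertion is between G1 and K7, adding 6.
New total = 86 + 6 = 92.

+6 — insert U3 between G1 and K7.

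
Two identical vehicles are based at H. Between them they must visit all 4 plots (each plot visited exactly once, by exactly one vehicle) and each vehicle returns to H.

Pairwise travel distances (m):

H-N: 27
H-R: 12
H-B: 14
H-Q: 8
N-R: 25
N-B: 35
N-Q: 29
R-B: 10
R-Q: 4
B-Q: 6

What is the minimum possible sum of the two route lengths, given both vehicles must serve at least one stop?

There are 2^3 − 1 = 7 ways to divide the 4 stops into two non-empty groups. For each, the best each vehicle can do is its own shortest tour through its group:
  {N} + {R, B, Q}: 54 + 36 = 90
  {R} + {N, B, Q}: 24 + 76 = 100
  {N, R} + {B, Q}: 64 + 28 = 92
  {B} + {N, R, Q}: 28 + 64 = 92
  {N, B} + {R, Q}: 76 + 24 = 100
  {R, B} + {N, Q}: 36 + 64 = 100
  … (7 splits in total)
Best: vehicle 1 H → N → H = 54; vehicle 2 H → R → B → Q → H = 36; combined 90.

90 m — the smallest possible combined total.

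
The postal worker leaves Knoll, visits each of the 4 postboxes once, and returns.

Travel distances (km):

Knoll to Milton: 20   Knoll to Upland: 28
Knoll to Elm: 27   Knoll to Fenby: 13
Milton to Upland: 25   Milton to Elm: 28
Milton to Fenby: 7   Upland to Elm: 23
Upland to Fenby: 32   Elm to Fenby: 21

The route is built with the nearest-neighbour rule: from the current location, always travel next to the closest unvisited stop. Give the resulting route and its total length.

Nearest-neighbour total = 95 km; route Knoll → Fenby → Milton → Upland → Elm → Knoll.

Knoll → [Fenby:13 / Milton:20 / Elm:27 / Upland:28] → Fenby (13)
Fenby → [Milton:7 / Elm:21 / Upland:32] → Milton (7)
Milton → [Upland:25 / Elm:28] → Upland (25)
Upland → [Elm:23] → Elm (23)
Return Elm→Knoll: 27.
Total = 13 + 7 + 25 + 23 + 27 = 95.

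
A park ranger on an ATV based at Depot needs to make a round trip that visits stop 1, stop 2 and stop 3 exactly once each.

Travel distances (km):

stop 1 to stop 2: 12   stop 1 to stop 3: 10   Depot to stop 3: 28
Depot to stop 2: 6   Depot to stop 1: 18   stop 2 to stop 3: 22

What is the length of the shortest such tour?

Depot - stop 1 - stop 2 - stop 3 - Depot: 18+12+22+28 = 80
Depot - stop 1 - stop 3 - stop 2 - Depot: 18+10+22+6 = 56
Depot - stop 2 - stop 1 - stop 3 - Depot: 6+12+10+28 = 56
The minimum is 56.
One optimal route: Depot → stop 1 → stop 3 → stop 2 → Depot (or its reverse).

Minimum total distance: 56 km.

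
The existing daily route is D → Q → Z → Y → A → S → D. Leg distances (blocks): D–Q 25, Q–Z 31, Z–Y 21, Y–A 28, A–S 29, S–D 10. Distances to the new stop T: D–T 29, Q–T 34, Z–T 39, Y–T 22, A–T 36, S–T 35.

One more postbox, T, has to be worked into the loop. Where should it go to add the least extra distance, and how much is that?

Insertion cost between consecutive stops i–j is d(i,T) + d(T,j) − d(i,j):
  between D and Q: 29 + 34 − 25 = 38
  between Q and Z: 34 + 39 − 31 = 42
  between Z and Y: 39 + 22 − 21 = 40
  between Y and A: 22 + 36 − 28 = 30
  between A and S: 36 + 35 − 29 = 42
  between S and D: 35 + 29 − 10 = 54
Cheapest insertion is between Y and A, adding 30.
New total = 144 + 30 = 174.

Adding 30 blocks by placing T on the Y–A leg.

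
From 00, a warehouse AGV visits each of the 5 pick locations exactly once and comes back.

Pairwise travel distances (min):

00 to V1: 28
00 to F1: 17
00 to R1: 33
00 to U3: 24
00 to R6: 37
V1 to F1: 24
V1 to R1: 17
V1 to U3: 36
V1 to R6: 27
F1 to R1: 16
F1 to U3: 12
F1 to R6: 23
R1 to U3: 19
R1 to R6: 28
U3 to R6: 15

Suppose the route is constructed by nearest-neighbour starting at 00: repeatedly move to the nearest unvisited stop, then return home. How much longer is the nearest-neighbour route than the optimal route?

00: F1=17, U3=24, V1=28, R1=33, R6=37 ⇒ F1
F1: U3=12, R1=16, R6=23, V1=24 ⇒ U3
U3: R6=15, R1=19, V1=36 ⇒ R6
R6: V1=27, R1=28 ⇒ V1
V1: R1=17 ⇒ R1
NN route 00 → F1 → U3 → R6 → V1 → R1 → 00 costs 121.
Optimal: 00 → F1 → R1 → V1 → R6 → U3 → 00 costs 116 (by enumerating all 60 distinct tours).
Excess = 121 − 116 = 5.

The nearest-neighbour route is 5 min longer than optimal.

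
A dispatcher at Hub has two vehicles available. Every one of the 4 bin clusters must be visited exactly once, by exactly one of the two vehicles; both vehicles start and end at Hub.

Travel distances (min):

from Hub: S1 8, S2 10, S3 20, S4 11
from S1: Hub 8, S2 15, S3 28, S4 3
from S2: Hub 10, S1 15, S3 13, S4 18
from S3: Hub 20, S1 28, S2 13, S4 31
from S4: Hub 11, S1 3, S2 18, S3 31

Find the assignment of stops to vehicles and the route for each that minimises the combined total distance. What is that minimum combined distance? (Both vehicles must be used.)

Minimum combined distance: 65 min.

Check every non-empty split of the stops between the two vehicles; for each half take its own optimal tour:
  {S1} + {S2, S3, S4}: 16 + 62 = 78
  {S2} + {S1, S3, S4}: 20 + 62 = 82
  {S1, S2} + {S3, S4}: 33 + 62 = 95
  {S3} + {S1, S2, S4}: 40 + 39 = 79
  {S1, S3} + {S2, S4}: 56 + 39 = 95
  {S2, S3} + {S1, S4}: 43 + 22 = 65
  … (7 splits in total)
Best: vehicle 1 Hub → S2 → S3 → Hub = 43; vehicle 2 Hub → S1 → S4 → Hub = 22; combined 65.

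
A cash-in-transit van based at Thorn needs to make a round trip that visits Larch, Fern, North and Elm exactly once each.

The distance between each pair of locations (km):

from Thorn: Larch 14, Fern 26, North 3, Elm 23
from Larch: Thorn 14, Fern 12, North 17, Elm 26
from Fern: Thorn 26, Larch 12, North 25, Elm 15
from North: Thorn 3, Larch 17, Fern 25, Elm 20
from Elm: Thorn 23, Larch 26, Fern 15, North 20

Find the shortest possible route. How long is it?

With 4 stops there are 4!/2 = 12 distinct round trips (a route and its reverse cost the same).
Thorn-Larch-Fern-North-Elm-Thorn: 14+12+25+20+23 = 94
Thorn-Larch-Fern-Elm-North-Thorn: 14+12+15+20+3 = 64
Thorn-Larch-North-Fern-Elm-Thorn: 14+17+25+15+23 = 94
Thorn-Larch-North-Elm-Fern-Thorn: 14+17+20+15+26 = 92
Thorn-Larch-Elm-Fern-North-Thorn: 14+26+15+25+3 = 83
Thorn-Larch-Elm-North-Fern-Thorn: 14+26+20+25+26 = 111
Thorn-Fern-Larch-North-Elm-Thorn: 26+12+17+20+23 = 98
Thorn-Fern-Larch-Elm-North-Thorn: 26+12+26+20+3 = 87
Thorn-Fern-North-Larch-Elm-Thorn: 26+25+17+26+23 = 117
Thorn-Fern-Elm-Larch-North-Thorn: 26+15+26+17+3 = 87
Thorn-North-Larch-Fern-Elm-Thorn: 3+17+12+15+23 = 70
Thorn-North-Fern-Larch-Elm-Thorn: 3+25+12+26+23 = 89
The minimum is 64.
One optimal route: Thorn → Larch → Fern → Elm → North → Thorn (or its reverse).

64 km — the shortest possible round trip.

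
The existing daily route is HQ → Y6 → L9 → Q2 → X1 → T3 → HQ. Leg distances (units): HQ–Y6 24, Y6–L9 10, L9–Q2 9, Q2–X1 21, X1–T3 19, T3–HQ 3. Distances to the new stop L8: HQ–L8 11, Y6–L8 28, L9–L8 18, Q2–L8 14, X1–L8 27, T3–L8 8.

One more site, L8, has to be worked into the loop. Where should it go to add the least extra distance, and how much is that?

Adding 15 by placing L8 on the HQ–Y6 leg.

Insertion cost between consecutive stops i–j is d(i,L8) + d(L8,j) − d(i,j):
  between HQ and Y6: 11 + 28 − 24 = 15
  between Y6 and L9: 28 + 18 − 10 = 36
  between L9 and Q2: 18 + 14 − 9 = 23
  between Q2 and X1: 14 + 27 − 21 = 20
  between X1 and T3: 27 + 8 − 19 = 16
  between T3 and HQ: 8 + 11 − 3 = 16
Cheapest insertion is between HQ and Y6, adding 15.
New total = 86 + 15 = 101.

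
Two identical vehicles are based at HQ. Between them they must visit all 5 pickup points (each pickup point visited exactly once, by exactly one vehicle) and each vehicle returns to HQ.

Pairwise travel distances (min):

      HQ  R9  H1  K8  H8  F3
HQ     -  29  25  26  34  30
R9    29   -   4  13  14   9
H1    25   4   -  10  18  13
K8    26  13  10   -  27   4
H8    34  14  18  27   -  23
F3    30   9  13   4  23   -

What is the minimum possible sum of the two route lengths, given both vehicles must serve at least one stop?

Check every non-empty split of the stops between the two vehicles; for each half take its own optimal tour:
  {R9} + {H1, K8, H8, F3}: 58 + 95 = 153
  {H1} + {R9, K8, H8, F3}: 50 + 87 = 137
  {R9, H1} + {K8, H8, F3}: 58 + 87 = 145
  {K8} + {R9, H1, H8, F3}: 52 + 95 = 147
  {R9, K8} + {H1, H8, F3}: 68 + 95 = 163
  {H1, K8} + {R9, H8, F3}: 61 + 87 = 148
  … (15 splits in total)
  {H8} + {R9, H1, K8, F3}: 68 + 68 = 136  ← best
Best: vehicle 1 HQ → H8 → HQ = 68; vehicle 2 HQ → H1 → R9 → F3 → K8 → HQ = 68; combined 136.

Minimum combined distance: 136 min.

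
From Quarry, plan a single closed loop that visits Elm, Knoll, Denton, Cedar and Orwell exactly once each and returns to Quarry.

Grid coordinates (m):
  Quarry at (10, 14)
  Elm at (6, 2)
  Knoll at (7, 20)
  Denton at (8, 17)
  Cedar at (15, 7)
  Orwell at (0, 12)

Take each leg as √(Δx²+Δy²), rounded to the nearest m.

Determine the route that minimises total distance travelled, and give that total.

There are 60 distinct closed tours to check (reversals are equivalent).
Quarry → Elm → Knoll → Denton → Cedar → Orwell → Quarry: 13+18+3+12+16+10 = 72
Quarry → Elm → Knoll → Denton → Orwell → Cedar → Quarry: 13+18+3+9+16+9 = 68
Quarry → Elm → Knoll → Cedar → Denton → Orwell → Quarry: 13+18+15+12+9+10 = 77
Quarry → Elm → Knoll → Cedar → Orwell → Denton → Quarry: 13+18+15+16+9+4 = 75
Quarry → Elm → Knoll → Orwell → Denton → Cedar → Quarry: 13+18+11+9+12+9 = 72
Quarry → Elm → Knoll → Orwell → Cedar → Denton → Quarry: 13+18+11+16+12+4 = 74
Quarry → Elm → Denton → Knoll → Cedar → Orwell → Quarry: 13+15+3+15+16+10 = 72
Quarry → Elm → Denton → Knoll → Orwell → Cedar → Quarry: 13+15+3+11+16+9 = 67
Quarry → Elm → Denton → Cedar → Knoll → Orwell → Quarry: 13+15+12+15+11+10 = 76
Quarry → Elm → Denton → Cedar → Orwell → Knoll → Quarry: 13+15+12+16+11+7 = 74
Quarry → Elm → Denton → Orwell → Knoll → Cedar → Quarry: 13+15+9+11+15+9 = 72
Quarry → Elm → Denton → Orwell → Cedar → Knoll → Quarry: 13+15+9+16+15+7 = 75
Quarry → Elm → Cedar → Knoll → Denton → Orwell → Quarry: 13+10+15+3+9+10 = 60
Quarry → Elm → Cedar → Knoll → Orwell → Denton → Quarry: 13+10+15+11+9+4 = 62
… (46 more)
Quarry → Denton → Knoll → Orwell → Elm → Cedar → Quarry: 4+3+11+12+10+9 = 49  ← best
The minimum is 49.
One optimal route: Quarry → Denton → Knoll → Orwell → Elm → Cedar → Quarry (or its reverse).

Minimum total distance: 49 m.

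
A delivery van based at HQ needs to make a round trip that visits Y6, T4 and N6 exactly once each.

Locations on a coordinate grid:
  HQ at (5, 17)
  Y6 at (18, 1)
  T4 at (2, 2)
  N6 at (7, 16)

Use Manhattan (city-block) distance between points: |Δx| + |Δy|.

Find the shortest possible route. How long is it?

64 — the shortest possible round trip.

HQ - Y6 - T4 - N6 - HQ: 29+17+19+3 = 68
HQ - Y6 - N6 - T4 - HQ: 29+26+19+18 = 92
HQ - T4 - Y6 - N6 - HQ: 18+17+26+3 = 64
The minimum is 64.
One optimal route: HQ → T4 → Y6 → N6 → HQ (or its reverse).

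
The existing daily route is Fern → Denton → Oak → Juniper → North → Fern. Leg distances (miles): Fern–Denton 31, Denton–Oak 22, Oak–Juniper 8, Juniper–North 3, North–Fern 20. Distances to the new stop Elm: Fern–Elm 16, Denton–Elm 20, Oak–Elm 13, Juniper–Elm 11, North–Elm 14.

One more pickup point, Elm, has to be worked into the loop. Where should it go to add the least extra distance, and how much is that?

Insertion cost between consecutive stops i–j is d(i,Elm) + d(Elm,j) − d(i,j):
  between Fern and Denton: 16 + 20 − 31 = 5
  between Denton and Oak: 20 + 13 − 22 = 11
  between Oak and Juniper: 13 + 11 − 8 = 16
  between Juniper and North: 11 + 14 − 3 = 22
  between North and Fern: 14 + 16 − 20 = 10
Cheapest insertion is between Fern and Denton, adding 5.
New total = 84 + 5 = 89.

Adding 5 miles by placing Elm on the Fern–Denton leg.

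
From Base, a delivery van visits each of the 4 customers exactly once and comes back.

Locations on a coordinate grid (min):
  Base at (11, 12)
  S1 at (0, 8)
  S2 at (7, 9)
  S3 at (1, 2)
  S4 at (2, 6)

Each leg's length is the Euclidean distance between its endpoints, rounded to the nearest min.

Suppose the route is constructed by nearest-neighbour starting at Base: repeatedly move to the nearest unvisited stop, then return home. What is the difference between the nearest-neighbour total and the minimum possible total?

Excess over optimum: 1 min.

From Base: S2=5, S4=11, S1=12, S3=14 → choose S2 (5).
From S2: S4=6, S1=7, S3=9 → choose S4 (6).
From S4: S1=3, S3=4 → choose S1 (3).
From S1: S3=6 → choose S3 (6).
NN route Base → S2 → S4 → S1 → S3 → Base costs 34.
Optimal: Base → S1 → S3 → S4 → S2 → Base costs 33 (by enumerating all 12 distinct tours).
Excess = 34 − 33 = 1.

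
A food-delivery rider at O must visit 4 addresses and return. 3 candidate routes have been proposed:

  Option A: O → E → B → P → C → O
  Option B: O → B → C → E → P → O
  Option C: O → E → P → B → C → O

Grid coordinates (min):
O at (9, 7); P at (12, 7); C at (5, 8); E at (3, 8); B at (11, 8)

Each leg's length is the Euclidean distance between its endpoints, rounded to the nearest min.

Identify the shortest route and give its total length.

Shortest is Option B, total 22 min.

Option A: 6 + 8 + 1 + 7 + 4 = 26
Option B: 2 + 6 + 2 + 9 + 3 = 22
Option C: 6 + 9 + 1 + 6 + 4 = 26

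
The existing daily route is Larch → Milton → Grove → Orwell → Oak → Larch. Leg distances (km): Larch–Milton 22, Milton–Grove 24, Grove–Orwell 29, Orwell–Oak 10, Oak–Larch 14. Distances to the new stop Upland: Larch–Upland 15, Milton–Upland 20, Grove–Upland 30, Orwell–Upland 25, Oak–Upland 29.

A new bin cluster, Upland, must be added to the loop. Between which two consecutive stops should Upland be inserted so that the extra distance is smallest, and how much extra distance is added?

Insertion cost between consecutive stops i–j is d(i,Upland) + d(Upland,j) − d(i,j):
  between Larch and Milton: 15 + 20 − 22 = 13
  between Milton and Grove: 20 + 30 − 24 = 26
  between Grove and Orwell: 30 + 25 − 29 = 26
  between Orwell and Oak: 25 + 29 − 10 = 44
  between Oak and Larch: 29 + 15 − 14 = 30
Cheapest insertion is between Larch and Milton, adding 13.
New total = 99 + 13 = 112.

Minimum extra distance: 13 km, inserting Upland between Larch and Milton.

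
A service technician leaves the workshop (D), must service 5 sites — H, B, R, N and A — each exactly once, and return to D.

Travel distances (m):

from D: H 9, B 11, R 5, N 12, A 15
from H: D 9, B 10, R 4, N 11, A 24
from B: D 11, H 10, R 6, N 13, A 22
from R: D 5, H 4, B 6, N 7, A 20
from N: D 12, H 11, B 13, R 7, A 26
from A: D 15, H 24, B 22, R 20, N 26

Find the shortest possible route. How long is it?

There are 60 distinct closed tours to check (reversals are equivalent).
D-H-B-R-N-A-D: 9+10+6+7+26+15 = 73
D-H-B-R-A-N-D: 9+10+6+20+26+12 = 83
D-H-B-N-R-A-D: 9+10+13+7+20+15 = 74
D-H-B-N-A-R-D: 9+10+13+26+20+5 = 83
D-H-B-A-R-N-D: 9+10+22+20+7+12 = 80
D-H-B-A-N-R-D: 9+10+22+26+7+5 = 79
D-H-R-B-N-A-D: 9+4+6+13+26+15 = 73
D-H-R-B-A-N-D: 9+4+6+22+26+12 = 79
D-H-R-N-B-A-D: 9+4+7+13+22+15 = 70
D-H-R-N-A-B-D: 9+4+7+26+22+11 = 79
D-H-R-A-B-N-D: 9+4+20+22+13+12 = 80
D-H-R-A-N-B-D: 9+4+20+26+13+11 = 83
D-H-N-B-R-A-D: 9+11+13+6+20+15 = 74
D-H-N-B-A-R-D: 9+11+13+22+20+5 = 80
… (46 more)
The minimum is 70.
One optimal route: D → H → R → N → B → A → D (or its reverse).

70 m — the shortest possible round trip.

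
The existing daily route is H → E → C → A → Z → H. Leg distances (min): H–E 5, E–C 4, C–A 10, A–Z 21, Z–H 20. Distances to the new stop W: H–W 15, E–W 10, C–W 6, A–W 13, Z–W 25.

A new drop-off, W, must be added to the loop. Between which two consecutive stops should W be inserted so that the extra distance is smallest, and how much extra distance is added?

Insertion cost between consecutive stops i–j is d(i,W) + d(W,j) − d(i,j):
  between H and E: 15 + 10 − 5 = 20
  between E and C: 10 + 6 − 4 = 12
  between C and A: 6 + 13 − 10 = 9
  between A and Z: 13 + 25 − 21 = 17
  between Z and H: 25 + 15 − 20 = 20
Cheapest insertion is between C and A, adding 9.
New total = 60 + 9 = 69.

+9 min — insert W between C and A.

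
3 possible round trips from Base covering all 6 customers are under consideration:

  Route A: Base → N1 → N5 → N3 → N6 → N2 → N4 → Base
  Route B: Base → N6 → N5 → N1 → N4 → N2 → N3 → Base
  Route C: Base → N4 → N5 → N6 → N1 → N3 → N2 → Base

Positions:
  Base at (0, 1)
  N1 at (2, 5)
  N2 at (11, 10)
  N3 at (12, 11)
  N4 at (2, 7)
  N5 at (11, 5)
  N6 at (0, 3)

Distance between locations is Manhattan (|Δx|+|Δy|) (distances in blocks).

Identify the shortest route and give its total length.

Route A: 6 + 9 + 7 + 20 + 18 + 12 + 8 = 80
Route B: 2 + 13 + 9 + 2 + 12 + 2 + 22 = 62
Route C: 8 + 11 + 13 + 4 + 16 + 2 + 20 = 74

62 blocks — Route B is the shortest.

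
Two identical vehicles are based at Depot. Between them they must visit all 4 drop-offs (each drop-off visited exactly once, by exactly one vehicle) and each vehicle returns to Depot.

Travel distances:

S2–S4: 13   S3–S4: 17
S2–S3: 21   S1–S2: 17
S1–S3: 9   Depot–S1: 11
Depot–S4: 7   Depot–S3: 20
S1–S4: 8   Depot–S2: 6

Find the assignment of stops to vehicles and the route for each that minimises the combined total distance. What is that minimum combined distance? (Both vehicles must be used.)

There are 2^3 − 1 = 7 ways to divide the 4 stops into two non-empty groups. For each, the best each vehicle can do is its own shortest tour through its group:
  {S1} + {S2, S3, S4}: 22 + 51 = 73
  {S2} + {S1, S3, S4}: 12 + 44 = 56
  {S1, S2} + {S3, S4}: 34 + 44 = 78
  {S3} + {S1, S2, S4}: 40 + 38 = 78
  {S1, S3} + {S2, S4}: 40 + 26 = 66
  {S2, S3} + {S1, S4}: 47 + 26 = 73
  … (7 splits in total)
Best: vehicle 1 Depot → S2 → Depot = 12; vehicle 2 Depot → S1 → S3 → S4 → Depot = 44; combined 56.

56 — the smallest possible combined total.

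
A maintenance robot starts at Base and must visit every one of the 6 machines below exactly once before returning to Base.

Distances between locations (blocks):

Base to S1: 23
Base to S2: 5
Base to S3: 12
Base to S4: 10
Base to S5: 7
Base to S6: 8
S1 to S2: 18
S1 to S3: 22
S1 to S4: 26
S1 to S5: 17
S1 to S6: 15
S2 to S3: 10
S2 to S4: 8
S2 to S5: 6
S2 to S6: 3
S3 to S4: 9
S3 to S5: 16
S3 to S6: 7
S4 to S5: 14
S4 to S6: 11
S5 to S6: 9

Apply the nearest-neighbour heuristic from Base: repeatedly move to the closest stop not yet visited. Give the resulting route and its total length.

Total distance 78 blocks via the nearest-neighbour route Base → S2 → S6 → S3 → S4 → S5 → S1 → Base.

From Base: distances to unvisited — S2=5, S5=7, S6=8, S4=10, S3=12, S1=23. Nearest is S2 (5).
From S2: distances to unvisited — S6=3, S5=6, S4=8, S3=10, S1=18. Nearest is S6 (3).
From S6: distances to unvisited — S3=7, S5=9, S4=11, S1=15. Nearest is S3 (7).
From S3: distances to unvisited — S4=9, S5=16, S1=22. Nearest is S4 (9).
From S4: distances to unvisited — S5=14, S1=26. Nearest is S5 (14).
From S5: distances to unvisited — S1=17. Nearest is S1 (17).
Return S1→Base: 23.
Total = 5 + 3 + 7 + 9 + 14 + 17 + 23 = 78.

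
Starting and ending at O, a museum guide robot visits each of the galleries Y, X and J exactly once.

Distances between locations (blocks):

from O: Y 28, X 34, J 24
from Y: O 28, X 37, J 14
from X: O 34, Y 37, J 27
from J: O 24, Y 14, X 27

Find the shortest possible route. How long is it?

With 3 stops there are 3!/2 = 3 distinct round trips (a route and its reverse cost the same).
O - Y - X - J - O: 28+37+27+24 = 116
O - Y - J - X - O: 28+14+27+34 = 103
O - X - Y - J - O: 34+37+14+24 = 109
The minimum is 103.
One optimal route: O → Y → J → X → O (or its reverse).

Shortest round trip = 103 blocks.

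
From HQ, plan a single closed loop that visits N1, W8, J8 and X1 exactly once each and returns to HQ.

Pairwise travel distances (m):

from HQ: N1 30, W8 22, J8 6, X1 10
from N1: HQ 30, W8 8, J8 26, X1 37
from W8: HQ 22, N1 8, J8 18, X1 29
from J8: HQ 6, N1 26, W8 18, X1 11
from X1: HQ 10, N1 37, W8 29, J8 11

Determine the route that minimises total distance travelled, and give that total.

Minimum total distance: 77 m.

There are 12 distinct closed tours to check (reversals are equivalent).
HQ → N1 → W8 → J8 → X1 → HQ: 30+8+18+11+10 = 77
HQ → N1 → W8 → X1 → J8 → HQ: 30+8+29+11+6 = 84
HQ → N1 → J8 → W8 → X1 → HQ: 30+26+18+29+10 = 113
HQ → N1 → J8 → X1 → W8 → HQ: 30+26+11+29+22 = 118
HQ → N1 → X1 → W8 → J8 → HQ: 30+37+29+18+6 = 120
HQ → N1 → X1 → J8 → W8 → HQ: 30+37+11+18+22 = 118
HQ → W8 → N1 → J8 → X1 → HQ: 22+8+26+11+10 = 77
HQ → W8 → N1 → X1 → J8 → HQ: 22+8+37+11+6 = 84
HQ → W8 → J8 → N1 → X1 → HQ: 22+18+26+37+10 = 113
HQ → W8 → X1 → N1 → J8 → HQ: 22+29+37+26+6 = 120
HQ → J8 → N1 → W8 → X1 → HQ: 6+26+8+29+10 = 79
HQ → J8 → W8 → N1 → X1 → HQ: 6+18+8+37+10 = 79
The minimum is 77.
One optimal route: HQ → N1 → W8 → J8 → X1 → HQ (or its reverse).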